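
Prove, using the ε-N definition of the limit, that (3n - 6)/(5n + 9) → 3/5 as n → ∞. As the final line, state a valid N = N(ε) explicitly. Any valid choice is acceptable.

Suppose ε > 0. For n ≥ 1, |(3n - 6)/(5n + 9) − (3/5)| = |-57|/(5(5n + 9)) = 57/(5(5n + 9)).
Since 5n + 9 ≥ 5n for n ≥ 1, this is ≤ 57/(5·5n) = (57/25)/n.
So |(3n - 6)/(5n + 9) − (3/5)| < ε whenever n > (57/25)/ε.
Take N = (57/25)/ε. If n > N then |(3n - 6)/(5n + 9) − (3/5)| ≤ (57/25)/n < ε.

N = (57/25)/ε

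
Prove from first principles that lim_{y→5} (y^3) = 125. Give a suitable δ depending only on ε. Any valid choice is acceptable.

Fix ε > 0. We seek δ > 0 with 0 < |y − 5| < δ ⇒ |y^3 − 125| < ε.
Factor: y^3 − 125 = (y − 5)(y^2 + 5y + 25), so |y^3 − 125| = |y − 5|·|y^2 + 5y + 25|.
Restrict δ ≤ 1. Then |y − 5| < 1 gives |y| < 6, so by the triangle inequality |y^2 + 5y + 25| ≤ 6^2 + 5·6 + 25 = 91.
Hence |y^3 − 125| ≤ 91|y − 5|, which is < ε once |y − 5| < ε/91.
Take δ = min(1, ε/91). If 0 < |y − 5| < δ then both bounds hold and |y^3 − 125| ≤ 91|y − 5| < 91·(ε/91) = ε.

δ = min(1, ε/91)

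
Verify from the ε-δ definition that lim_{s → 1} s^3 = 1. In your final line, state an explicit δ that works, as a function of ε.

Let ε > 0 be given. We seek δ > 0 with 0 < |s − 1| < δ ⇒ |s^3 − 1| < ε.
Factor: s^3 − 1 = (s − 1)(s^2 + s + 1), so |s^3 − 1| = |s − 1|·|s^2 + s + 1|.
Impose δ ≤ 1 so that |s| < 2; then |s^2 + s + 1| ≤ 7.
Hence |s^3 − 1| ≤ 7|s − 1|, which is < ε once |s − 1| < ε/7.
Take δ = min(1, ε/7). If 0 < |s − 1| < δ then both bounds hold and |s^3 − 1| ≤ 7|s − 1| < 7·(ε/7) = ε.

δ = min(1, ε/7)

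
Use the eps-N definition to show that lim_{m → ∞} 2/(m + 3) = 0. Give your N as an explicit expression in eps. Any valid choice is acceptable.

N = 2/eps

Let eps > 0. For m ≥ 1, |2/(m + 3) − 0| = 2/(m + 3) ≤ 2/m.
We need 2/m < eps, i.e. m > 2/eps.
Take N = 2/eps. If m > N then |2/(m + 3)| ≤ 2/m < eps.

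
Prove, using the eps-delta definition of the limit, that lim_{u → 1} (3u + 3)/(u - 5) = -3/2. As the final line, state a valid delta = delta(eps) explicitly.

delta = min(2, (4/9)eps)

Suppose eps > 0. We want delta > 0 with 0 < |u − 1| < delta ⇒ |(3u + 3)/(u - 5) + 3/2| < eps.
Combining over a common denominator, (3u + 3)/(u - 5) + 3/2 = [(3u + 3)·(-4) − 6·(u - 5)] / [(-4)·(u - 5)] = -18(u − 1) / ((-4)(u - 5)).
So |(3u + 3)/(u - 5) + 3/2| = 18|u − 1| / (4·|u − 5|).
Require delta ≤ 2, so |u − 5| ≥ |-4| − |u − 1| > 4 − 2 = 2.
Hence |(3u + 3)/(u - 5) + 3/2| < 18|u − 1|/(4·2) = (9/4)|u − 1|, which is < eps once |u − 1| < (4/9)eps.
Take delta = min(2, (4/9)eps). Then 0 < |u − 1| < delta forces both bounds, so |(3u + 3)/(u - 5) + 3/2| < eps.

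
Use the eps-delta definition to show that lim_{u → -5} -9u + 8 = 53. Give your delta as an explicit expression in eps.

delta = eps/9

Suppose eps > 0. We need delta > 0 so that 0 < |u + 5| < delta implies |(-9u + 8) − 53| < eps.
|(-9u + 8) − 53| = |-9u - 45| = 9|u + 5|.
Thus it suffices that |u + 5| < eps/9.
Take delta = eps/9. If 0 < |u + 5| < delta then |(-9u + 8) − 53| = 9|u + 5| < 9·(eps/9) = eps.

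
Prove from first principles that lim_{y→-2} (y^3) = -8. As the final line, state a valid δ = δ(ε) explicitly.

Let ε > 0 be given. We seek δ > 0 with 0 < |y + 2| < δ ⇒ |y^3 + 8| < ε.
Factor: y^3 + 8 = (y + 2)(y^2 - 2y + 4), so |y^3 + 8| = |y + 2|·|y^2 - 2y + 4|.
Impose δ ≤ 1 so that |y| < 3; then |y^2 - 2y + 4| ≤ 19.
Hence |y^3 + 8| ≤ 19|y + 2|, which is < ε once |y + 2| < ε/19.
Take δ = min(1, ε/19). If 0 < |y + 2| < δ then both bounds hold and |y^3 + 8| ≤ 19|y + 2| < 19·(ε/19) = ε.

δ = min(1, ε/19)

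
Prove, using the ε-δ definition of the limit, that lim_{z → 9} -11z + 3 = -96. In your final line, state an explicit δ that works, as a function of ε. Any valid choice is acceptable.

Suppose ε > 0. We need δ > 0 so that 0 < |z − 9| < δ implies |(-11z + 3) + 96| < ε.
|(-11z + 3) + 96| = |-11z + 99| = 11|z − 9|.
So 11|z − 9| < ε exactly when |z − 9| < ε/11.
Choosing δ = ε/11 gives |(-11z + 3) + 96| = 11|z − 9| < ε whenever |z − 9| < δ.

δ = ε/11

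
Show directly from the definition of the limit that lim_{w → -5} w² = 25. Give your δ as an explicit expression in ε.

Fix ε > 0. We seek δ > 0 with 0 < |w + 5| < δ ⇒ |w² − 25| < ε.
Factor: w² − 25 = (w + 5)(w - 5), so |w² − 25| = |w + 5|·|w - 5|.
Impose δ ≤ 1 so that |w| < 6; then |w - 5| ≤ 11.
Hence |w² − 25| ≤ 11|w + 5|, which is < ε once |w + 5| < ε/11.
Take δ = min(1, ε/11). If 0 < |w + 5| < δ then both bounds hold and |w² − 25| ≤ 11|w + 5| < 11·(ε/11) = ε.

δ = min(1, ε/11)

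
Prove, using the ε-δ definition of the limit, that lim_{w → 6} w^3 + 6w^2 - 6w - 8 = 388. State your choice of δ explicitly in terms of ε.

Suppose ε > 0. We want δ > 0 such that 0 < |w − 6| < δ implies |(w^3 + 6w^2 - 6w - 8) − 388| < ε.
(w^3 + 6w^2 - 6w - 8) − 388 = w^3 + 6w^2 - 6w - 396 = (w − 6)(w^2 + 12w + 66).
So |(w^3 + 6w^2 - 6w - 8) − 388| = |w − 6|·|w^2 + 12w + 66|.
Require δ ≤ 1. Then |w − 6| < 1 gives |w| < 7, and by the triangle inequality |w^2 + 12w + 66| ≤ 7^2 + 12·7 + 66 = 199.
Hence |(w^3 + 6w^2 - 6w - 8) − 388| ≤ 199|w − 6| < ε provided |w − 6| < ε/199.
Take δ = min(1, ε/199). Then 0 < |w − 6| < δ gives both |w − 6| < 1 and |w − 6| < ε/199, so |(w^3 + 6w^2 - 6w - 8) − 388| < ε.

δ = min(1, ε/199)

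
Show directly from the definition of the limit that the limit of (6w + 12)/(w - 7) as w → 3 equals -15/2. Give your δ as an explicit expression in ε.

δ = min(2, (4/27)ε)

Let ε > 0. We want δ > 0 with 0 < |w − 3| < δ ⇒ |(6w + 12)/(w - 7) + 15/2| < ε.
Combining over a common denominator, (6w + 12)/(w - 7) + 15/2 = [(6w + 12)·(-4) − 30·(w - 7)] / [(-4)·(w - 7)] = -54(w − 3) / ((-4)(w - 7)).
So |(6w + 12)/(w - 7) + 15/2| = 54|w − 3| / (4·|w − 7|).
Restrict δ ≤ 2. Then |w − 3| < 2 gives |w − 7| = |(w − 3) + (-4)| ≥ 4 − 2 = 2.
Hence |(6w + 12)/(w - 7) + 15/2| < 54|w − 3|/(4·2) = (27/4)|w − 3|, which is < ε once |w − 3| < (4/27)ε.
Take δ = min(2, (4/27)ε). Then 0 < |w − 3| < δ forces both bounds, so |(6w + 12)/(w - 7) + 15/2| < ε.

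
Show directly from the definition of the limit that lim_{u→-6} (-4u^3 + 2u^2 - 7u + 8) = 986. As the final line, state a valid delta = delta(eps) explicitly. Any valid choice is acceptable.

delta = min(2, eps/627)

Let eps > 0 be given. We want delta > 0 such that 0 < |u + 6| < delta implies |(-4u^3 + 2u^2 - 7u + 8) − 986| < eps.
(-4u^3 + 2u^2 - 7u + 8) − 986 = -4u^3 + 2u^2 - 7u - 978 = (u + 6)(-4u^2 + 26u - 163).
So |(-4u^3 + 2u^2 - 7u + 8) − 986| = |u + 6|·|-4u^2 + 26u - 163|.
Assume first that |u + 6| < 2, so |u| < 8. Then |-4u^2 + 26u - 163| ≤ 4·8^2 + 26·8 + 163 = 627.
Hence |(-4u^3 + 2u^2 - 7u + 8) − 986| ≤ 627|u + 6| < eps provided |u + 6| < eps/627.
Take delta = min(2, eps/627). Then 0 < |u + 6| < delta gives both |u + 6| < 2 and |u + 6| < eps/627, so |(-4u^3 + 2u^2 - 7u + 8) − 986| < eps.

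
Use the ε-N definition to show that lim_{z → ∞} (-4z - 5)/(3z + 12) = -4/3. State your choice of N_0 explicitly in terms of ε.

N_0 = (11/3)/ε

Let ε > 0 be given. We seek N_0 > 0 such that z > N_0 implies |(-4z - 5)/(3z + 12) + 4/3| < ε.
(-4z - 5)/(3z + 12) + 4/3 = (3(-4z - 5) − (-4)(3z + 12)) / (3(3z + 12)) = 33/(3(3z + 12)).
For z > 0 we have 3z + 12 > 3z, so |(-4z - 5)/(3z + 12) + 4/3| = 33/(3(3z + 12)) < 33/(3·3z) = (11/3)/z.
Thus |(-4z - 5)/(3z + 12) + 4/3| < ε whenever z > (11/3)/ε.
Take N_0 = (11/3)/ε. If z > N_0 then |(-4z - 5)/(3z + 12) + 4/3| < (11/3)/z < ε.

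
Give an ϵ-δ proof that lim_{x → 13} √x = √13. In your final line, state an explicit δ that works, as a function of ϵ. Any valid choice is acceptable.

Fix ϵ > 0. We want δ > 0 such that 0 < |x − 13| < δ implies |√x − √13| < ϵ.
Multiplying by the conjugate, |√x − √13| = |x − 13|/(√x + √13).
Restrict δ ≤ 13 so that |x − 13| < 13 forces x > 0, and then √x + √13 > √13.
Hence |√x − √13| < |x − 13|/√13, which is < ϵ once |x − 13| < √13·ϵ.
Take δ = min(13, √13·ϵ). If 0 < |x − 13| < δ then x > 0 and |√x − √13| < |x − 13|/√13 < ϵ.

δ = min(13, √13·ϵ)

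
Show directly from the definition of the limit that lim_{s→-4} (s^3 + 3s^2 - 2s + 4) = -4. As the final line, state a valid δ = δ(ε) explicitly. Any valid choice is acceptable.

Let ε > 0 be given. We want δ > 0 such that 0 < |s + 4| < δ implies |(s^3 + 3s^2 - 2s + 4) + 4| < ε.
(s^3 + 3s^2 - 2s + 4) + 4 = s^3 + 3s^2 - 2s + 8 = (s + 4)(s^2 - s + 2).
So |(s^3 + 3s^2 - 2s + 4) + 4| = |s + 4|·|s^2 - s + 2|.
Require δ ≤ 2. Then |s + 4| < 2 gives |s| < 6, and by the triangle inequality |s^2 - s + 2| ≤ 6^2 + 6 + 2 = 44.
Hence |(s^3 + 3s^2 - 2s + 4) + 4| ≤ 44|s + 4| < ε provided |s + 4| < ε/44.
Choosing δ = min(2, ε/44) ensures both conditions, hence |(s^3 + 3s^2 - 2s + 4) + 4| < ε.

δ = min(2, ε/44)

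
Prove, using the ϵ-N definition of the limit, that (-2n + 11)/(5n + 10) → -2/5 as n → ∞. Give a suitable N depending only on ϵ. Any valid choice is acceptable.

Suppose ϵ > 0. For n ≥ 1, |(-2n + 11)/(5n + 10) + 2/5| = |75|/(5(5n + 10)) = 75/(5(5n + 10)).
Since 5n + 10 ≥ 5n for n ≥ 1, this is ≤ 75/(5·5n) = 3/n.
So |(-2n + 11)/(5n + 10) + 2/5| < ϵ whenever n > 3/ϵ.
Take N = 3/ϵ. If n > N then |(-2n + 11)/(5n + 10) + 2/5| ≤ 3/n < ϵ.

N = 3/ϵ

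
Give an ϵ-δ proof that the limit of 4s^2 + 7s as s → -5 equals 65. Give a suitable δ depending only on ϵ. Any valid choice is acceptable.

δ = min(1, ϵ/37)

Fix ϵ > 0. We want δ > 0 such that 0 < |s + 5| < δ implies |(4s^2 + 7s) − 65| < ϵ.
(4s^2 + 7s) − 65 = 4s^2 + 7s - 65 = (s + 5)(4s - 13).
So |(4s^2 + 7s) − 65| = |s + 5|·|4s - 13|.
Require δ ≤ 1. Then |s + 5| < 1 gives |s| < 6, and by the triangle inequality |4s - 13| ≤ 4·6 + 13 = 37.
Hence |(4s^2 + 7s) − 65| ≤ 37|s + 5| < ϵ provided |s + 5| < ϵ/37.
Take δ = min(1, ϵ/37). Then 0 < |s + 5| < δ gives both |s + 5| < 1 and |s + 5| < ϵ/37, so |(4s^2 + 7s) − 65| < ϵ.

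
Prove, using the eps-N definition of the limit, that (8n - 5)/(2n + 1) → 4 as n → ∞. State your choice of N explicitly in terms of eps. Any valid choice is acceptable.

Suppose eps > 0. For n ≥ 1, |(8n - 5)/(2n + 1) − 4| = |-18|/(2(2n + 1)) = 18/(2(2n + 1)).
Since 2n + 1 ≥ 2n for n ≥ 1, this is ≤ 18/(2·2n) = (9/2)/n.
So |(8n - 5)/(2n + 1) − 4| < eps whenever n > (9/2)/eps.
Take N = (9/2)/eps. If n > N then |(8n - 5)/(2n + 1) − 4| ≤ (9/2)/n < eps.

N = (9/2)/eps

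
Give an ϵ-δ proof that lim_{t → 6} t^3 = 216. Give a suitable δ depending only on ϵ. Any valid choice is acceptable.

Let ϵ > 0 be given. We seek δ > 0 with 0 < |t − 6| < δ ⇒ |t^3 − 216| < ϵ.
Factor: t^3 − 216 = (t − 6)(t^2 + 6t + 36), so |t^3 − 216| = |t − 6|·|t^2 + 6t + 36|.
Impose δ ≤ 1 so that |t| < 7; then |t^2 + 6t + 36| ≤ 127.
Hence |t^3 − 216| ≤ 127|t − 6|, which is < ϵ once |t − 6| < ϵ/127.
Take δ = min(1, ϵ/127). If 0 < |t − 6| < δ then both bounds hold and |t^3 − 216| ≤ 127|t − 6| < 127·(ϵ/127) = ϵ.

δ = min(1, ϵ/127)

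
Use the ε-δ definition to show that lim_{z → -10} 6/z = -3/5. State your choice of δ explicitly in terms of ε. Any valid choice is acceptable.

Suppose ε > 0. We seek δ > 0 such that 0 < |z + 10| < δ implies |6/z + 3/5| < ε.
|6/z + 3/5| = 6·|-10 − z|/(10·|z|) = 6|z + 10|/(10|z|).
Restrict δ ≤ 5. Then |z + 10| < 5 gives |z| > 5, so 10|z| > 50.
Then |6/z + 3/5| < 6|z + 10|/50, which is < ε when |z + 10| < (25/3)ε.
Take δ = min(5, (25/3)ε). Then 0 < |z + 10| < δ gives both |z + 10| < 5 and |z + 10| < (25/3)ε, so |6/z + 3/5| < ε.

δ = min(5, (25/3)ε)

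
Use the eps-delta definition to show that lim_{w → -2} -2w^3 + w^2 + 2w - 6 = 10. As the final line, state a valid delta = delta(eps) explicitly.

Let eps > 0 be given. We want delta > 0 such that 0 < |w + 2| < delta implies |(-2w^3 + w^2 + 2w - 6) − 10| < eps.
(-2w^3 + w^2 + 2w - 6) − 10 = -2w^3 + w^2 + 2w - 16 = (w + 2)(-2w^2 + 5w - 8).
So |(-2w^3 + w^2 + 2w - 6) − 10| = |w + 2|·|-2w^2 + 5w - 8|.
Require delta ≤ 1. Then |w + 2| < 1 gives |w| < 3, and by the triangle inequality |-2w^2 + 5w - 8| ≤ 2·3^2 + 5·3 + 8 = 41.
Hence |(-2w^3 + w^2 + 2w - 6) − 10| ≤ 41|w + 2| < eps provided |w + 2| < eps/41.
Take delta = min(1, eps/41). Then 0 < |w + 2| < delta gives both |w + 2| < 1 and |w + 2| < eps/41, so |(-2w^3 + w^2 + 2w - 6) − 10| < eps.

delta = min(1, eps/41)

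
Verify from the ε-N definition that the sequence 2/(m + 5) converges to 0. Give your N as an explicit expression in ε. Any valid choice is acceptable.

Let ε > 0 be given. For m ≥ 1, |2/(m + 5) − 0| = 2/(m + 5) ≤ 2/m.
We need 2/m < ε, i.e. m > 2/ε.
Take N = 2/ε. If m > N then |2/(m + 5)| ≤ 2/m < ε.

N = 2/ε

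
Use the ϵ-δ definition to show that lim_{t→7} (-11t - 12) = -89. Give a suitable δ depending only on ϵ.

δ = ϵ/11

Let ϵ > 0. We need δ > 0 so that 0 < |t − 7| < δ implies |(-11t - 12) + 89| < ϵ.
Since (-11t - 12) + 89 = -11(t − 7), we have |(-11t - 12) + 89| = 11|t − 7|.
Thus it suffices that |t − 7| < ϵ/11.
Choosing δ = ϵ/11 gives |(-11t - 12) + 89| = 11|t − 7| < ϵ whenever |t − 7| < δ.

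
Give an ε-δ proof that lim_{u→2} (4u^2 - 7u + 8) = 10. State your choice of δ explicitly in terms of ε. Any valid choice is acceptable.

Fix ε > 0. We want δ > 0 such that 0 < |u − 2| < δ implies |(4u^2 - 7u + 8) − 10| < ε.
(4u^2 - 7u + 8) − 10 = 4u^2 - 7u - 2 = (u − 2)(4u + 1).
So |(4u^2 - 7u + 8) − 10| = |u − 2|·|4u + 1|.
Assume first that |u − 2| < 2, so |u| < 4. Then |4u + 1| ≤ 4·4 + 1 = 17.
Hence |(4u^2 - 7u + 8) − 10| ≤ 17|u − 2| < ε provided |u − 2| < ε/17.
Take δ = min(2, ε/17). Then 0 < |u − 2| < δ gives both |u − 2| < 2 and |u − 2| < ε/17, so |(4u^2 - 7u + 8) − 10| < ε.

δ = min(2, ε/17)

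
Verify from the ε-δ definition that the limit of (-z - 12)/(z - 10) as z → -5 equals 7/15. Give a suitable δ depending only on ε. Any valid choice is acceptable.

δ = min(15/2, (225/44)ε)

Fix ε > 0. We want δ > 0 with 0 < |z + 5| < δ ⇒ |(-z - 12)/(z - 10) − (7/15)| < ε.
Combining over a common denominator, (-z - 12)/(z - 10) − (7/15) = [(-z - 12)·(-15) − (-7)·(z - 10)] / [(-15)·(z - 10)] = 22(z + 5) / ((-15)(z - 10)).
So |(-z - 12)/(z - 10) − (7/15)| = 22|z + 5| / (15·|z − 10|).
Require δ ≤ 15/2, so |z − 10| ≥ |-15| − |z + 5| > 15 − 15/2 = 15/2.
Hence |(-z - 12)/(z - 10) − (7/15)| < 22|z + 5|/(15·(15/2)) = (44/225)|z + 5|, which is < ε once |z + 5| < (225/44)ε.
Take δ = min(15/2, (225/44)ε). Then 0 < |z + 5| < δ forces both bounds, so |(-z - 12)/(z - 10) − (7/15)| < ε.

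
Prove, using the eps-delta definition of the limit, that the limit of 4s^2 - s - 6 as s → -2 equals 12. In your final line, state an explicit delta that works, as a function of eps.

Fix eps > 0. We want delta > 0 such that 0 < |s + 2| < delta implies |(4s^2 - s - 6) − 12| < eps.
(4s^2 - s - 6) − 12 = 4s^2 - s - 18 = (s + 2)(4s - 9).
So |(4s^2 - s - 6) − 12| = |s + 2|·|4s - 9|.
Require delta ≤ 1. Then |s + 2| < 1 gives |s| < 3, and by the triangle inequality |4s - 9| ≤ 4·3 + 9 = 21.
Hence |(4s^2 - s - 6) − 12| ≤ 21|s + 2| < eps provided |s + 2| < eps/21.
Choosing delta = min(1, eps/21) ensures both conditions, hence |(4s^2 - s - 6) − 12| < eps.

delta = min(1, eps/21)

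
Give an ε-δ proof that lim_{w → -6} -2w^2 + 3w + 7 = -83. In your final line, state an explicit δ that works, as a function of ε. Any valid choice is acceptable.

Fix ε > 0. We want δ > 0 such that 0 < |w + 6| < δ implies |(-2w^2 + 3w + 7) + 83| < ε.
(-2w^2 + 3w + 7) + 83 = -2w^2 + 3w + 90 = (w + 6)(-2w + 15).
So |(-2w^2 + 3w + 7) + 83| = |w + 6|·|-2w + 15|.
Assume first that |w + 6| < 2, so |w| < 8. Then |-2w + 15| ≤ 2·8 + 15 = 31.
Hence |(-2w^2 + 3w + 7) + 83| ≤ 31|w + 6| < ε provided |w + 6| < ε/31.
Choosing δ = min(2, ε/31) ensures both conditions, hence |(-2w^2 + 3w + 7) + 83| < ε.

δ = min(2, ε/31)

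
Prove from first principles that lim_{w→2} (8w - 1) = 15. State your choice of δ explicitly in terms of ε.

δ = ε/8

Let ε > 0 be given. We need δ > 0 so that 0 < |w − 2| < δ implies |(8w - 1) − 15| < ε.
Since (8w - 1) − 15 = 8(w − 2), we have |(8w - 1) − 15| = 8|w − 2|.
Thus it suffices that |w − 2| < ε/8.
Choosing δ = ε/8 gives |(8w - 1) − 15| = 8|w − 2| < ε whenever |w − 2| < δ.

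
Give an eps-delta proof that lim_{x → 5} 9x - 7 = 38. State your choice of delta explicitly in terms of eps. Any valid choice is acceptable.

delta = eps/9

Let eps > 0 be given. We need delta > 0 so that 0 < |x − 5| < delta implies |(9x - 7) − 38| < eps.
Since (9x - 7) − 38 = 9(x − 5), we have |(9x - 7) − 38| = 9|x − 5|.
Thus it suffices that |x − 5| < eps/9.
Choosing delta = eps/9 gives |(9x - 7) − 38| = 9|x − 5| < eps whenever |x − 5| < delta.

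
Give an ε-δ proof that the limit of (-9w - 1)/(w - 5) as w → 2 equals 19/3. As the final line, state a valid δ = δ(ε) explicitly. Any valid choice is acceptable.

Let ε > 0. We want δ > 0 with 0 < |w − 2| < δ ⇒ |(-9w - 1)/(w - 5) − (19/3)| < ε.
Combining over a common denominator, (-9w - 1)/(w - 5) − (19/3) = [(-9w - 1)·(-3) − (-19)·(w - 5)] / [(-3)·(w - 5)] = 46(w − 2) / ((-3)(w - 5)).
So |(-9w - 1)/(w - 5) − (19/3)| = 46|w − 2| / (3·|w − 5|).
Restrict δ ≤ 3/2. Then |w − 2| < 3/2 gives |w − 5| = |(w − 2) + (-3)| ≥ 3 − 3/2 = 3/2.
Hence |(-9w - 1)/(w - 5) − (19/3)| < 46|w − 2|/(3·(3/2)) = (92/9)|w − 2|, which is < ε once |w − 2| < (9/92)ε.
Take δ = min(3/2, (9/92)ε). Then 0 < |w − 2| < δ forces both bounds, so |(-9w - 1)/(w - 5) − (19/3)| < ε.

δ = min(3/2, (9/92)ε)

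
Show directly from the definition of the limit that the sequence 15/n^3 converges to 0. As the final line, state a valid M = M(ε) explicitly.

Let ε > 0. For n ≥ 1, |15/n^3 − 0| = 15/n^3.
15/n^3 < ε ⇔ n^3 > 15/ε ⇔ n > (15/ε)^{1/3}.
Take M = (15/ε)^{1/3}. Then n > M implies 15/n^3 < ε.

M = (15/ε)^{1/3}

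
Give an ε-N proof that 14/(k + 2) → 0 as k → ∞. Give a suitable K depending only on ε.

K = 14/ε

Suppose ε > 0. For k ≥ 1, |14/(k + 2) − 0| = 14/(k + 2) ≤ 14/k.
We need 14/k < ε, i.e. k > 14/ε.
Take K = 14/ε. If k > K then |14/(k + 2)| ≤ 14/k < ε.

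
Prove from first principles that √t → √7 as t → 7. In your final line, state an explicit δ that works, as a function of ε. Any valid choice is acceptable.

δ = min(7, √7·ε)

Suppose ε > 0. We want δ > 0 such that 0 < |t − 7| < δ implies |√t − √7| < ε.
Multiplying by the conjugate, |√t − √7| = |t − 7|/(√t + √7).
Restrict δ ≤ 7 so that |t − 7| < 7 forces t > 0, and then √t + √7 > √7.
Hence |√t − √7| < |t − 7|/√7, which is < ε once |t − 7| < √7·ε.
Take δ = min(7, √7·ε). If 0 < |t − 7| < δ then t > 0 and |√t − √7| < |t − 7|/√7 < ε.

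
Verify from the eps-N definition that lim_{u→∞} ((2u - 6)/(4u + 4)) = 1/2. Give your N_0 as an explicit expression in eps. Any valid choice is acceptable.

Fix eps > 0. We seek N_0 > 0 such that u > N_0 implies |(2u - 6)/(4u + 4) − (1/2)| < eps.
(2u - 6)/(4u + 4) − (1/2) = (4(2u - 6) − 2(4u + 4)) / (4(4u + 4)) = -32/(4(4u + 4)).
For u > 0 we have 4u + 4 > 4u, so |(2u - 6)/(4u + 4) − (1/2)| = 32/(4(4u + 4)) < 32/(4·4u) = 2/u.
Thus |(2u - 6)/(4u + 4) − (1/2)| < eps whenever u > 2/eps.
Take N_0 = 2/eps. If u > N_0 then |(2u - 6)/(4u + 4) − (1/2)| < 2/u < eps.

N_0 = 2/eps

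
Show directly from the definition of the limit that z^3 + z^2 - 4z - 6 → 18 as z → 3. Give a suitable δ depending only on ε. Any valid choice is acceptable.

Let ε > 0 be given. We want δ > 0 such that 0 < |z − 3| < δ implies |(z^3 + z^2 - 4z - 6) − 18| < ε.
(z^3 + z^2 - 4z - 6) − 18 = z^3 + z^2 - 4z - 24 = (z − 3)(z^2 + 4z + 8).
So |(z^3 + z^2 - 4z - 6) − 18| = |z − 3|·|z^2 + 4z + 8|.
Assume first that |z − 3| < 1, so |z| < 4. Then |z^2 + 4z + 8| ≤ 4^2 + 4·4 + 8 = 40.
Hence |(z^3 + z^2 - 4z - 6) − 18| ≤ 40|z − 3| < ε provided |z − 3| < ε/40.
Choosing δ = min(1, ε/40) ensures both conditions, hence |(z^3 + z^2 - 4z - 6) − 18| < ε.

δ = min(1, ε/40)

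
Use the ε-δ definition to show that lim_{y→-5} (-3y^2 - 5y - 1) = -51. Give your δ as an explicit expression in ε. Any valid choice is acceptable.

δ = min(2, ε/31)

Let ε > 0 be given. We want δ > 0 such that 0 < |y + 5| < δ implies |(-3y^2 - 5y - 1) + 51| < ε.
(-3y^2 - 5y - 1) + 51 = -3y^2 - 5y + 50 = (y + 5)(-3y + 10).
So |(-3y^2 - 5y - 1) + 51| = |y + 5|·|-3y + 10|.
Require δ ≤ 2. Then |y + 5| < 2 gives |y| < 7, and by the triangle inequality |-3y + 10| ≤ 3·7 + 10 = 31.
Hence |(-3y^2 - 5y - 1) + 51| ≤ 31|y + 5| < ε provided |y + 5| < ε/31.
Choosing δ = min(2, ε/31) ensures both conditions, hence |(-3y^2 - 5y - 1) + 51| < ε.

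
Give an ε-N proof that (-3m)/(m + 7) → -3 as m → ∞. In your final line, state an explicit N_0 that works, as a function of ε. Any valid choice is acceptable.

N_0 = 21/ε

Suppose ε > 0. For m ≥ 1, |(-3m)/(m + 7) + 3| = |21|/((m + 7)) = 21/((m + 7)).
Since m + 7 ≥ m for m ≥ 1, this is ≤ 21/(m) = 21/m.
So |(-3m)/(m + 7) + 3| < ε whenever m > 21/ε.
Take N_0 = 21/ε. If m > N_0 then |(-3m)/(m + 7) + 3| ≤ 21/m < ε.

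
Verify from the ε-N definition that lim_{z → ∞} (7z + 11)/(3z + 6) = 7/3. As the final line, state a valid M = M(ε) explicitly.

M = 1/ε

Let ε > 0. We seek M > 0 such that z > M implies |(7z + 11)/(3z + 6) − (7/3)| < ε.
(7z + 11)/(3z + 6) − (7/3) = (3(7z + 11) − 7(3z + 6)) / (3(3z + 6)) = -9/(3(3z + 6)).
For z > 0 we have 3z + 6 > 3z, so |(7z + 11)/(3z + 6) − (7/3)| = 9/(3(3z + 6)) < 9/(3·3z) = 1/z.
Thus |(7z + 11)/(3z + 6) − (7/3)| < ε whenever z > 1/ε.
Take M = 1/ε. If z > M then |(7z + 11)/(3z + 6) − (7/3)| < 1/z < ε.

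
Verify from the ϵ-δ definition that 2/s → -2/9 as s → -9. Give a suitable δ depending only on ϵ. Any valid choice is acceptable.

Let ϵ > 0 be given. We seek δ > 0 such that 0 < |s + 9| < δ implies |2/s + 2/9| < ϵ.
|2/s + 2/9| = 2·|-9 − s|/(9·|s|) = 2|s + 9|/(9|s|).
Restrict δ ≤ 9/2. Then |s + 9| < 9/2 gives |s| > 9/2, so 9|s| > 81/2.
Then |2/s + 2/9| < 2|s + 9|/(81/2), which is < ϵ when |s + 9| < (81/4)ϵ.
Take δ = min(9/2, (81/4)ϵ). Then 0 < |s + 9| < δ gives both |s + 9| < 9/2 and |s + 9| < (81/4)ϵ, so |2/s + 2/9| < ϵ.

δ = min(9/2, (81/4)ϵ)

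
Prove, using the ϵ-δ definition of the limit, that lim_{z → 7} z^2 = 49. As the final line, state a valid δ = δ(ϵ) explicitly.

Fix ϵ > 0. We seek δ > 0 with 0 < |z − 7| < δ ⇒ |z^2 − 49| < ϵ.
Factor: z^2 − 49 = (z − 7)(z + 7), so |z^2 − 49| = |z − 7|·|z + 7|.
Impose δ ≤ 2 so that |z| < 9; then |z + 7| ≤ 16.
Hence |z^2 − 49| ≤ 16|z − 7|, which is < ϵ once |z − 7| < ϵ/16.
Take δ = min(2, ϵ/16). If 0 < |z − 7| < δ then both bounds hold and |z^2 − 49| ≤ 16|z − 7| < 16·(ϵ/16) = ϵ.

δ = min(2, ϵ/16)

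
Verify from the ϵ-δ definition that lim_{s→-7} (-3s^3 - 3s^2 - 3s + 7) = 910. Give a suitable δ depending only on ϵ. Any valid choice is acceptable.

δ = min(2, ϵ/534)

Suppose ϵ > 0. We want δ > 0 such that 0 < |s + 7| < δ implies |(-3s^3 - 3s^2 - 3s + 7) − 910| < ϵ.
(-3s^3 - 3s^2 - 3s + 7) − 910 = -3s^3 - 3s^2 - 3s - 903 = (s + 7)(-3s^2 + 18s - 129).
So |(-3s^3 - 3s^2 - 3s + 7) − 910| = |s + 7|·|-3s^2 + 18s - 129|.
Assume first that |s + 7| < 2, so |s| < 9. Then |-3s^2 + 18s - 129| ≤ 3·9^2 + 18·9 + 129 = 534.
Hence |(-3s^3 - 3s^2 - 3s + 7) − 910| ≤ 534|s + 7| < ϵ provided |s + 7| < ϵ/534.
Take δ = min(2, ϵ/534). Then 0 < |s + 7| < δ gives both |s + 7| < 2 and |s + 7| < ϵ/534, so |(-3s^3 - 3s^2 - 3s + 7) − 910| < ϵ.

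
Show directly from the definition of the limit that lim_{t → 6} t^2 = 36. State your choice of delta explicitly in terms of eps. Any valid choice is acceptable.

Let eps > 0. We seek delta > 0 with 0 < |t − 6| < delta ⇒ |t^2 − 36| < eps.
Factor: t^2 − 36 = (t − 6)(t + 6), so |t^2 − 36| = |t − 6|·|t + 6|.
Restrict delta ≤ 1. Then |t − 6| < 1 gives |t| < 7, so by the triangle inequality |t + 6| ≤ 7 + 6 = 13.
Hence |t^2 − 36| ≤ 13|t − 6|, which is < eps once |t − 6| < eps/13.
Take delta = min(1, eps/13). If 0 < |t − 6| < delta then both bounds hold and |t^2 − 36| ≤ 13|t − 6| < 13·(eps/13) = eps.

delta = min(1, eps/13)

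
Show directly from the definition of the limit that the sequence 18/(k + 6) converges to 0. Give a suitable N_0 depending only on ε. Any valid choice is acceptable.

N_0 = 18/ε

Fix ε > 0. For k ≥ 1, |18/(k + 6) − 0| = 18/(k + 6) ≤ 18/k.
We need 18/k < ε, i.e. k > 18/ε.
Take N_0 = 18/ε. If k > N_0 then |18/(k + 6)| ≤ 18/k < ε.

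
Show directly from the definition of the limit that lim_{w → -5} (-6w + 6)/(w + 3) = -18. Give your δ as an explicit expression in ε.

δ = min(1, (1/12)ε)

Fix ε > 0. We want δ > 0 with 0 < |w + 5| < δ ⇒ |(-6w + 6)/(w + 3) + 18| < ε.
Combining over a common denominator, (-6w + 6)/(w + 3) + 18 = [(-6w + 6)·(-2) − 36·(w + 3)] / [(-2)·(w + 3)] = -24(w + 5) / ((-2)(w + 3)).
So |(-6w + 6)/(w + 3) + 18| = 24|w + 5| / (2·|w + 3|).
Require δ ≤ 1, so |w + 3| ≥ |-2| − |w + 5| > 2 − 1 = 1.
Hence |(-6w + 6)/(w + 3) + 18| < 24|w + 5|/(2·1) = 12|w + 5|, which is < ε once |w + 5| < (1/12)ε.
Take δ = min(1, (1/12)ε). Then 0 < |w + 5| < δ forces both bounds, so |(-6w + 6)/(w + 3) + 18| < ε.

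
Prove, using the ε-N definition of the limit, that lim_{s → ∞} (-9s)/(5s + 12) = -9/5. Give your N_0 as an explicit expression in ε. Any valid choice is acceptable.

Let ε > 0 be given. We seek N_0 > 0 such that s > N_0 implies |(-9s)/(5s + 12) + 9/5| < ε.
(-9s)/(5s + 12) + 9/5 = (5(-9s) − (-9)(5s + 12)) / (5(5s + 12)) = 108/(5(5s + 12)).
For s > 0 we have 5s + 12 > 5s, so |(-9s)/(5s + 12) + 9/5| = 108/(5(5s + 12)) < 108/(5·5s) = (108/25)/s.
Thus |(-9s)/(5s + 12) + 9/5| < ε whenever s > (108/25)/ε.
Take N_0 = (108/25)/ε. If s > N_0 then |(-9s)/(5s + 12) + 9/5| < (108/25)/s < ε.

N_0 = (108/25)/ε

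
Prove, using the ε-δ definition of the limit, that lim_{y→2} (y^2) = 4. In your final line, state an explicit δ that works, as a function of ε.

Suppose ε > 0. We seek δ > 0 with 0 < |y − 2| < δ ⇒ |y^2 − 4| < ε.
Factor: y^2 − 4 = (y − 2)(y + 2), so |y^2 − 4| = |y − 2|·|y + 2|.
Restrict δ ≤ 1. Then |y − 2| < 1 gives |y| < 3, so by the triangle inequality |y + 2| ≤ 3 + 2 = 5.
Hence |y^2 − 4| ≤ 5|y − 2|, which is < ε once |y − 2| < ε/5.
Take δ = min(1, ε/5). If 0 < |y − 2| < δ then both bounds hold and |y^2 − 4| ≤ 5|y − 2| < 5·(ε/5) = ε.

δ = min(1, ε/5)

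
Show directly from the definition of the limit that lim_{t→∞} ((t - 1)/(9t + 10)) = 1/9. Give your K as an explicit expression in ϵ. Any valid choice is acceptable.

K = (19/81)/ϵ

Suppose ϵ > 0. We seek K > 0 such that t > K implies |(t - 1)/(9t + 10) − (1/9)| < ϵ.
(t - 1)/(9t + 10) − (1/9) = (9(t - 1) − (9t + 10)) / (9(9t + 10)) = -19/(9(9t + 10)).
For t > 0 we have 9t + 10 > 9t, so |(t - 1)/(9t + 10) − (1/9)| = 19/(9(9t + 10)) < 19/(9·9t) = (19/81)/t.
Thus |(t - 1)/(9t + 10) − (1/9)| < ϵ whenever t > (19/81)/ϵ.
Take K = (19/81)/ϵ. If t > K then |(t - 1)/(9t + 10) − (1/9)| < (19/81)/t < ϵ.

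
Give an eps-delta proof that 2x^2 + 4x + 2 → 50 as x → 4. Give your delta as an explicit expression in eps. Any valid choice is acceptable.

delta = min(1, eps/22)

Let eps > 0. We want delta > 0 such that 0 < |x − 4| < delta implies |(2x^2 + 4x + 2) − 50| < eps.
(2x^2 + 4x + 2) − 50 = 2x^2 + 4x - 48 = (x − 4)(2x + 12).
So |(2x^2 + 4x + 2) − 50| = |x − 4|·|2x + 12|.
Assume first that |x − 4| < 1, so |x| < 5. Then |2x + 12| ≤ 2·5 + 12 = 22.
Hence |(2x^2 + 4x + 2) − 50| ≤ 22|x − 4| < eps provided |x − 4| < eps/22.
Take delta = min(1, eps/22). Then 0 < |x − 4| < delta gives both |x − 4| < 1 and |x − 4| < eps/22, so |(2x^2 + 4x + 2) − 50| < eps.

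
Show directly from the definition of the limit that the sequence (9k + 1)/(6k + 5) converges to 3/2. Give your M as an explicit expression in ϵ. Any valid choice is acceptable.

Fix ϵ > 0. For k ≥ 1, |(9k + 1)/(6k + 5) − (3/2)| = |-39|/(6(6k + 5)) = 39/(6(6k + 5)).
Since 6k + 5 ≥ 6k for k ≥ 1, this is ≤ 39/(6·6k) = (13/12)/k.
So |(9k + 1)/(6k + 5) − (3/2)| < ϵ whenever k > (13/12)/ϵ.
Take M = (13/12)/ϵ. If k > M then |(9k + 1)/(6k + 5) − (3/2)| ≤ (13/12)/k < ϵ.

M = (13/12)/ϵ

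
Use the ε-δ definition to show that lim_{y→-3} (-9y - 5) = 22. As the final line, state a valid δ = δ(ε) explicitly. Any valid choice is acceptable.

Fix ε > 0. We need δ > 0 so that 0 < |y + 3| < δ implies |(-9y - 5) − 22| < ε.
Since (-9y - 5) − 22 = -9(y + 3), we have |(-9y - 5) − 22| = 9|y + 3|.
So 9|y + 3| < ε exactly when |y + 3| < ε/9.
Take δ = ε/9. If 0 < |y + 3| < δ then |(-9y - 5) − 22| = 9|y + 3| < 9·(ε/9) = ε.

δ = ε/9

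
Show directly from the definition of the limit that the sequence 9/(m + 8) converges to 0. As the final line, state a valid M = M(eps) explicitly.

M = 9/eps

Fix eps > 0. For m ≥ 1, |9/(m + 8) − 0| = 9/(m + 8) ≤ 9/m.
We need 9/m < eps, i.e. m > 9/eps.
Take M = 9/eps. If m > M then |9/(m + 8)| ≤ 9/m < eps.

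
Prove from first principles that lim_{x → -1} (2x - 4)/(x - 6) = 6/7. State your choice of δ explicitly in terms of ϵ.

δ = min(7/2, (49/16)ϵ)

Suppose ϵ > 0. We want δ > 0 with 0 < |x + 1| < δ ⇒ |(2x - 4)/(x - 6) − (6/7)| < ϵ.
Combining over a common denominator, (2x - 4)/(x - 6) − (6/7) = [(2x - 4)·(-7) − (-6)·(x - 6)] / [(-7)·(x - 6)] = -8(x + 1) / ((-7)(x - 6)).
So |(2x - 4)/(x - 6) − (6/7)| = 8|x + 1| / (7·|x − 6|).
Require δ ≤ 7/2, so |x − 6| ≥ |-7| − |x + 1| > 7 − 7/2 = 7/2.
Hence |(2x - 4)/(x - 6) − (6/7)| < 8|x + 1|/(7·(7/2)) = (16/49)|x + 1|, which is < ϵ once |x + 1| < (49/16)ϵ.
Take δ = min(7/2, (49/16)ϵ). Then 0 < |x + 1| < δ forces both bounds, so |(2x - 4)/(x - 6) − (6/7)| < ϵ.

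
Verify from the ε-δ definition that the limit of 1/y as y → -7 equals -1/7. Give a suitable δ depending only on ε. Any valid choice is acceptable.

δ = min(7/2, (49/2)ε)

Let ε > 0 be given. We seek δ > 0 such that 0 < |y + 7| < δ implies |1/y + 1/7| < ε.
|1/y + 1/7| = |-7 − y|/(7·|y|) = |y + 7|/(7|y|).
Require δ ≤ 7/2 so that |y| > 7 − 7/2 = 7/2, hence 7|y| > 49/2.
Then |1/y + 1/7| < |y + 7|/(49/2), which is < ε when |y + 7| < (49/2)ε.
Take δ = min(7/2, (49/2)ε). Then 0 < |y + 7| < δ gives both |y + 7| < 7/2 and |y + 7| < (49/2)ε, so |1/y + 1/7| < ε.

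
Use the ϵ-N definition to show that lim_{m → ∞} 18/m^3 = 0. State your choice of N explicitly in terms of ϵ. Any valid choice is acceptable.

N = (18/ϵ)^{1/3}

Fix ϵ > 0. For m ≥ 1, |18/m^3 − 0| = 18/m^3.
18/m^3 < ϵ ⇔ m^3 > 18/ϵ ⇔ m > (18/ϵ)^{1/3}.
Take N = (18/ϵ)^{1/3}. Then m > N implies 18/m^3 < ϵ.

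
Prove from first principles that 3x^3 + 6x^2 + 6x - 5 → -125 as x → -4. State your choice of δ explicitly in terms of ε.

Fix ε > 0. We want δ > 0 such that 0 < |x + 4| < δ implies |(3x^3 + 6x^2 + 6x - 5) + 125| < ε.
(3x^3 + 6x^2 + 6x - 5) + 125 = 3x^3 + 6x^2 + 6x + 120 = (x + 4)(3x^2 - 6x + 30).
So |(3x^3 + 6x^2 + 6x - 5) + 125| = |x + 4|·|3x^2 - 6x + 30|.
Assume first that |x + 4| < 1, so |x| < 5. Then |3x^2 - 6x + 30| ≤ 3·5^2 + 6·5 + 30 = 135.
Hence |(3x^3 + 6x^2 + 6x - 5) + 125| ≤ 135|x + 4| < ε provided |x + 4| < ε/135.
Take δ = min(1, ε/135). Then 0 < |x + 4| < δ gives both |x + 4| < 1 and |x + 4| < ε/135, so |(3x^3 + 6x^2 + 6x - 5) + 125| < ε.

δ = min(1, ε/135)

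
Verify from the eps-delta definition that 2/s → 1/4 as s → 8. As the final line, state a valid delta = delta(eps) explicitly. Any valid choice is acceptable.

Suppose eps > 0. We seek delta > 0 such that 0 < |s − 8| < delta implies |2/s − (1/4)| < eps.
|2/s − (1/4)| = 2·|8 − s|/(8·|s|) = 2|s − 8|/(8|s|).
Restrict delta ≤ 4. Then |s − 8| < 4 gives |s| > 4, so 8|s| > 32.
Then |2/s − (1/4)| < 2|s − 8|/32, which is < eps when |s − 8| < 16eps.
Take delta = min(4, 16eps). Then 0 < |s − 8| < delta gives both |s − 8| < 4 and |s − 8| < 16eps, so |2/s − (1/4)| < eps.

delta = min(4, 16eps)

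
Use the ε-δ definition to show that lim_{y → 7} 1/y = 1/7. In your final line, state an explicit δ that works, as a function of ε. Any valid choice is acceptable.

δ = min(7/2, (49/2)ε)

Let ε > 0 be given. We seek δ > 0 such that 0 < |y − 7| < δ implies |1/y − (1/7)| < ε.
|1/y − (1/7)| = |7 − y|/(7·|y|) = |y − 7|/(7|y|).
Restrict δ ≤ 7/2. Then |y − 7| < 7/2 gives |y| > 7/2, so 7|y| > 49/2.
Then |1/y − (1/7)| < |y − 7|/(49/2), which is < ε when |y − 7| < (49/2)ε.
Take δ = min(7/2, (49/2)ε). Then 0 < |y − 7| < δ gives both |y − 7| < 7/2 and |y − 7| < (49/2)ε, so |1/y − (1/7)| < ε.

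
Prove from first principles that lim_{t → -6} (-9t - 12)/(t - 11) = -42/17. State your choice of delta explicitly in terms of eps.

delta = min(17/2, (289/222)eps)

Let eps > 0. We want delta > 0 with 0 < |t + 6| < delta ⇒ |(-9t - 12)/(t - 11) + 42/17| < eps.
Combining over a common denominator, (-9t - 12)/(t - 11) + 42/17 = [(-9t - 12)·(-17) − 42·(t - 11)] / [(-17)·(t - 11)] = 111(t + 6) / ((-17)(t - 11)).
So |(-9t - 12)/(t - 11) + 42/17| = 111|t + 6| / (17·|t − 11|).
Require delta ≤ 17/2, so |t − 11| ≥ |-17| − |t + 6| > 17 − 17/2 = 17/2.
Hence |(-9t - 12)/(t - 11) + 42/17| < 111|t + 6|/(17·(17/2)) = (222/289)|t + 6|, which is < eps once |t + 6| < (289/222)eps.
Take delta = min(17/2, (289/222)eps). Then 0 < |t + 6| < delta forces both bounds, so |(-9t - 12)/(t - 11) + 42/17| < eps.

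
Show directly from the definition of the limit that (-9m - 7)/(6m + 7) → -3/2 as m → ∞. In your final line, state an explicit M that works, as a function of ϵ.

M = (7/12)/ϵ

Fix ϵ > 0. For m ≥ 1, |(-9m - 7)/(6m + 7) + 3/2| = |21|/(6(6m + 7)) = 21/(6(6m + 7)).
Since 6m + 7 ≥ 6m for m ≥ 1, this is ≤ 21/(6·6m) = (7/12)/m.
So |(-9m - 7)/(6m + 7) + 3/2| < ϵ whenever m > (7/12)/ϵ.
Take M = (7/12)/ϵ. If m > M then |(-9m - 7)/(6m + 7) + 3/2| ≤ (7/12)/m < ϵ.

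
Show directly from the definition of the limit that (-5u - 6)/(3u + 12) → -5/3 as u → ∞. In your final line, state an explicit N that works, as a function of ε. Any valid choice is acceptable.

N = (14/3)/ε

Suppose ε > 0. We seek N > 0 such that u > N implies |(-5u - 6)/(3u + 12) + 5/3| < ε.
(-5u - 6)/(3u + 12) + 5/3 = (3(-5u - 6) − (-5)(3u + 12)) / (3(3u + 12)) = 42/(3(3u + 12)).
For u > 0 we have 3u + 12 > 3u, so |(-5u - 6)/(3u + 12) + 5/3| = 42/(3(3u + 12)) < 42/(3·3u) = (14/3)/u.
Thus |(-5u - 6)/(3u + 12) + 5/3| < ε whenever u > (14/3)/ε.
Take N = (14/3)/ε. If u > N then |(-5u - 6)/(3u + 12) + 5/3| < (14/3)/u < ε.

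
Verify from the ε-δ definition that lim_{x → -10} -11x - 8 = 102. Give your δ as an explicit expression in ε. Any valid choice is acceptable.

Let ε > 0 be given. We need δ > 0 so that 0 < |x + 10| < δ implies |(-11x - 8) − 102| < ε.
Since (-11x - 8) − 102 = -11(x + 10), we have |(-11x - 8) − 102| = 11|x + 10|.
So 11|x + 10| < ε exactly when |x + 10| < ε/11.
Choosing δ = ε/11 gives |(-11x - 8) − 102| = 11|x + 10| < ε whenever |x + 10| < δ.

δ = ε/11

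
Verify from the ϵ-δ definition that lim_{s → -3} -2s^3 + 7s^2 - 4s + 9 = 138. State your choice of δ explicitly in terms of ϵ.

δ = min(2, ϵ/158)

Let ϵ > 0 be given. We want δ > 0 such that 0 < |s + 3| < δ implies |(-2s^3 + 7s^2 - 4s + 9) − 138| < ϵ.
(-2s^3 + 7s^2 - 4s + 9) − 138 = -2s^3 + 7s^2 - 4s - 129 = (s + 3)(-2s^2 + 13s - 43).
So |(-2s^3 + 7s^2 - 4s + 9) − 138| = |s + 3|·|-2s^2 + 13s - 43|.
Require δ ≤ 2. Then |s + 3| < 2 gives |s| < 5, and by the triangle inequality |-2s^2 + 13s - 43| ≤ 2·5^2 + 13·5 + 43 = 158.
Hence |(-2s^3 + 7s^2 - 4s + 9) − 138| ≤ 158|s + 3| < ϵ provided |s + 3| < ϵ/158.
Choosing δ = min(2, ϵ/158) ensures both conditions, hence |(-2s^3 + 7s^2 - 4s + 9) − 138| < ϵ.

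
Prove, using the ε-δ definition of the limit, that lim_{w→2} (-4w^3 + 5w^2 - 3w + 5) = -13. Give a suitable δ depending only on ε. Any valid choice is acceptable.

δ = min(2, ε/85)

Let ε > 0 be given. We want δ > 0 such that 0 < |w − 2| < δ implies |(-4w^3 + 5w^2 - 3w + 5) + 13| < ε.
(-4w^3 + 5w^2 - 3w + 5) + 13 = -4w^3 + 5w^2 - 3w + 18 = (w − 2)(-4w^2 - 3w - 9).
So |(-4w^3 + 5w^2 - 3w + 5) + 13| = |w − 2|·|-4w^2 - 3w - 9|.
Require δ ≤ 2. Then |w − 2| < 2 gives |w| < 4, and by the triangle inequality |-4w^2 - 3w - 9| ≤ 4·4^2 + 3·4 + 9 = 85.
Hence |(-4w^3 + 5w^2 - 3w + 5) + 13| ≤ 85|w − 2| < ε provided |w − 2| < ε/85.
Choosing δ = min(2, ε/85) ensures both conditions, hence |(-4w^3 + 5w^2 - 3w + 5) + 13| < ε.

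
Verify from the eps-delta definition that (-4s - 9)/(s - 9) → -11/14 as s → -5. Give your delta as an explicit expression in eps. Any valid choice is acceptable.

delta = min(7, (98/45)eps)

Let eps > 0 be given. We want delta > 0 with 0 < |s + 5| < delta ⇒ |(-4s - 9)/(s - 9) + 11/14| < eps.
Combining over a common denominator, (-4s - 9)/(s - 9) + 11/14 = [(-4s - 9)·(-14) − 11·(s - 9)] / [(-14)·(s - 9)] = 45(s + 5) / ((-14)(s - 9)).
So |(-4s - 9)/(s - 9) + 11/14| = 45|s + 5| / (14·|s − 9|).
Require delta ≤ 7, so |s − 9| ≥ |-14| − |s + 5| > 14 − 7 = 7.
Hence |(-4s - 9)/(s - 9) + 11/14| < 45|s + 5|/(14·7) = (45/98)|s + 5|, which is < eps once |s + 5| < (98/45)eps.
Take delta = min(7, (98/45)eps). Then 0 < |s + 5| < delta forces both bounds, so |(-4s - 9)/(s - 9) + 11/14| < eps.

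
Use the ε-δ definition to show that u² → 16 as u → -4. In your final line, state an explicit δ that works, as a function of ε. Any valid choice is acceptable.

δ = min(1, ε/9)

Suppose ε > 0. We seek δ > 0 with 0 < |u + 4| < δ ⇒ |u² − 16| < ε.
Factor: u² − 16 = (u + 4)(u - 4), so |u² − 16| = |u + 4|·|u - 4|.
Restrict δ ≤ 1. Then |u + 4| < 1 gives |u| < 5, so by the triangle inequality |u - 4| ≤ 5 + 4 = 9.
Hence |u² − 16| ≤ 9|u + 4|, which is < ε once |u + 4| < ε/9.
Take δ = min(1, ε/9). If 0 < |u + 4| < δ then both bounds hold and |u² − 16| ≤ 9|u + 4| < 9·(ε/9) = ε.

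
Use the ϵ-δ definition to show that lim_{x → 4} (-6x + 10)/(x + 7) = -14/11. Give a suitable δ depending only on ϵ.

Let ϵ > 0 be given. We want δ > 0 with 0 < |x − 4| < δ ⇒ |(-6x + 10)/(x + 7) + 14/11| < ϵ.
Combining over a common denominator, (-6x + 10)/(x + 7) + 14/11 = [(-6x + 10)·11 − (-14)·(x + 7)] / [11·(x + 7)] = -52(x − 4) / (11(x + 7)).
So |(-6x + 10)/(x + 7) + 14/11| = 52|x − 4| / (11·|x + 7|).
Require δ ≤ 11/2, so |x + 7| ≥ |11| − |x − 4| > 11 − 11/2 = 11/2.
Hence |(-6x + 10)/(x + 7) + 14/11| < 52|x − 4|/(11·(11/2)) = (104/121)|x − 4|, which is < ϵ once |x − 4| < (121/104)ϵ.
Take δ = min(11/2, (121/104)ϵ). Then 0 < |x − 4| < δ forces both bounds, so |(-6x + 10)/(x + 7) + 14/11| < ϵ.

δ = min(11/2, (121/104)ϵ)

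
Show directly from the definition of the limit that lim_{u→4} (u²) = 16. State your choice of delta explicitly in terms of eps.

Let eps > 0. We seek delta > 0 with 0 < |u − 4| < delta ⇒ |u² − 16| < eps.
Factor: u² − 16 = (u − 4)(u + 4), so |u² − 16| = |u − 4|·|u + 4|.
Impose delta ≤ 1 so that |u| < 5; then |u + 4| ≤ 9.
Hence |u² − 16| ≤ 9|u − 4|, which is < eps once |u − 4| < eps/9.
Take delta = min(1, eps/9). If 0 < |u − 4| < delta then both bounds hold and |u² − 16| ≤ 9|u − 4| < 9·(eps/9) = eps.

delta = min(1, eps/9)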